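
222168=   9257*24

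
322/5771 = 322/5771 = 0.06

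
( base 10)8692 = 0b10000111110100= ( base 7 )34225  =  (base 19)1519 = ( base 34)7hm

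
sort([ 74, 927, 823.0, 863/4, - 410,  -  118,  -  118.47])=[ - 410, - 118.47 ,  -  118, 74, 863/4, 823.0, 927]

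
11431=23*497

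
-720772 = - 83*8684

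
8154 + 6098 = 14252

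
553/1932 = 79/276 = 0.29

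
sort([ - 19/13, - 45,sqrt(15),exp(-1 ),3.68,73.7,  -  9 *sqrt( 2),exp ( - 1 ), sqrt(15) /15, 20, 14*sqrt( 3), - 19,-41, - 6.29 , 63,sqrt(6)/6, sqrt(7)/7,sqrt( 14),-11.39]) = [ - 45 , - 41 , - 19, - 9 *sqrt (2), - 11.39 ,- 6.29,-19/13, sqrt(15)/15 , exp ( - 1),exp( - 1),sqrt(7) /7,sqrt( 6 )/6,3.68, sqrt(14 ),sqrt(15 ),20,14*sqrt(3),63  ,  73.7]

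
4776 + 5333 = 10109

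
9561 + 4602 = 14163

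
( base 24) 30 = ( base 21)39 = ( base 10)72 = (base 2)1001000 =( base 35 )22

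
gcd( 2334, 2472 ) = 6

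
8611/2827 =8611/2827  =  3.05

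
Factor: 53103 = 3^1*31^1*571^1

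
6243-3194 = 3049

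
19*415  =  7885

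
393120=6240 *63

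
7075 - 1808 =5267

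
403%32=19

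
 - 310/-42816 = 155/21408 = 0.01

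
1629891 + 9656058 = 11285949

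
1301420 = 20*65071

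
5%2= 1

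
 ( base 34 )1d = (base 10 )47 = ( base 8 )57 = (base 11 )43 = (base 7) 65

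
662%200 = 62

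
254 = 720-466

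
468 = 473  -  5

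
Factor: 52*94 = 2^3*13^1 * 47^1 = 4888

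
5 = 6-1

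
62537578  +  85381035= 147918613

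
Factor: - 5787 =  - 3^2*643^1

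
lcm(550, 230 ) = 12650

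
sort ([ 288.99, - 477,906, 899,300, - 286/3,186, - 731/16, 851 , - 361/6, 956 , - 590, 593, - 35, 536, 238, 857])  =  [  -  590, - 477, - 286/3,-361/6, - 731/16, - 35 , 186,  238 , 288.99,300,536, 593, 851, 857, 899, 906, 956]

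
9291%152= 19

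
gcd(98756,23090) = 2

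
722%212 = 86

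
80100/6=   13350 = 13350.00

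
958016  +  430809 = 1388825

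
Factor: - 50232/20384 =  - 2^( - 2)*3^1*7^( - 1)*23^1 = - 69/28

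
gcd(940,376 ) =188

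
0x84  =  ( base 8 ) 204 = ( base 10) 132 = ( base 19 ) 6I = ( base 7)246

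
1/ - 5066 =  - 1/5066=- 0.00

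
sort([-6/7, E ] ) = [ - 6/7,E]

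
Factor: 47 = 47^1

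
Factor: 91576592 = 2^4*107^1 *149^1*359^1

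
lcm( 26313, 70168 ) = 210504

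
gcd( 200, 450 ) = 50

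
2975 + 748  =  3723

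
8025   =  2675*3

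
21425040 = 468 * 45780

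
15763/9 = 1751+4/9 =1751.44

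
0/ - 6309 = 0/1 = - 0.00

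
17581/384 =17581/384=45.78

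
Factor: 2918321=7^1*73^1*5711^1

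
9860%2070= 1580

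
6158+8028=14186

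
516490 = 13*39730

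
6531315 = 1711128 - -4820187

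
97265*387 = 37641555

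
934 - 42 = 892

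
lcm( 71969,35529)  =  2806791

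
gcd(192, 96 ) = 96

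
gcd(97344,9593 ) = 1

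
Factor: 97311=3^1*163^1*199^1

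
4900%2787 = 2113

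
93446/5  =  18689 + 1/5 = 18689.20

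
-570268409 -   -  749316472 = 179048063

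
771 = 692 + 79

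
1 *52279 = 52279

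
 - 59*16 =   -  944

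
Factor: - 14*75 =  - 1050 = - 2^1*3^1*5^2*7^1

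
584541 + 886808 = 1471349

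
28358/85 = 333 + 53/85 =333.62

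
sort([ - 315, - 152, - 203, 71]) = [ - 315 , - 203, - 152, 71] 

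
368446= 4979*74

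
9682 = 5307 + 4375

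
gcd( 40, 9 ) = 1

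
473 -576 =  -103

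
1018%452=114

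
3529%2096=1433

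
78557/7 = 11222 + 3/7 = 11222.43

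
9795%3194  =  213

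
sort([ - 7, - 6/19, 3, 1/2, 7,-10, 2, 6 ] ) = [ - 10, - 7, - 6/19, 1/2,2, 3, 6,7 ] 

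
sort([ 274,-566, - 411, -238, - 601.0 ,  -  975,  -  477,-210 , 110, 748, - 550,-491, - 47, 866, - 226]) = [ - 975,-601.0 , - 566,-550 ,-491, - 477, - 411, - 238, - 226, - 210, - 47,  110,274, 748,  866]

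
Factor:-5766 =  - 2^1*3^1*31^2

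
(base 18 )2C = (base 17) 2e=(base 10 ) 48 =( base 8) 60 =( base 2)110000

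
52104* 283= 14745432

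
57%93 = 57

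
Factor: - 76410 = -2^1*3^3*5^1 *283^1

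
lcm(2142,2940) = 149940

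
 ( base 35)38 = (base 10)113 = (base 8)161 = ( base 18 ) 65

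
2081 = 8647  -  6566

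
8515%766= 89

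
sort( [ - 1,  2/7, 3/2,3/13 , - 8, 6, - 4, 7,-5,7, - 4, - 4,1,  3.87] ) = [ - 8, - 5, - 4, - 4,-4, - 1,3/13, 2/7, 1, 3/2,3.87,6,7,7]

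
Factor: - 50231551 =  - 113^1 * 444527^1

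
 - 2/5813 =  - 2/5813 = -0.00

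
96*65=6240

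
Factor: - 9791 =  - 9791^1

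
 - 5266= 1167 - 6433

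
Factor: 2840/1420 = 2 = 2^1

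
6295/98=6295/98  =  64.23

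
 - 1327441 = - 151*8791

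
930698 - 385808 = 544890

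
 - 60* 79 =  - 4740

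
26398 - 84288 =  - 57890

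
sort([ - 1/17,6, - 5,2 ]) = [ - 5, - 1/17,2,6]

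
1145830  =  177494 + 968336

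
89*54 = 4806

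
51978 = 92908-40930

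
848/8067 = 848/8067 = 0.11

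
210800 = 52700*4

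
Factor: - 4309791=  - 3^1*181^1*7937^1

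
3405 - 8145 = - 4740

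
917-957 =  - 40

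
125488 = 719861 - 594373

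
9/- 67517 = - 9/67517 = - 0.00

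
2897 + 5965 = 8862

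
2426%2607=2426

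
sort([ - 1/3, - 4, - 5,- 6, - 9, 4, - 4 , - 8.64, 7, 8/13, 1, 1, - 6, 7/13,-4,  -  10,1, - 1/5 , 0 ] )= [  -  10, - 9,-8.64, - 6, - 6 , - 5, - 4, - 4, - 4 , - 1/3, - 1/5, 0, 7/13, 8/13, 1,1, 1, 4, 7]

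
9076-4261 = 4815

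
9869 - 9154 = 715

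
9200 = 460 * 20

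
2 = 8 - 6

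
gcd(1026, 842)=2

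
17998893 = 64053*281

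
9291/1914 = 4 + 545/638= 4.85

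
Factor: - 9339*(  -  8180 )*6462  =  2^3*3^3*5^1*11^1*283^1*359^1* 409^1 = 493651695240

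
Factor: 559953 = 3^4*31^1*223^1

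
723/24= 30 + 1/8 = 30.12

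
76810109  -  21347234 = 55462875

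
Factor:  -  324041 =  - 251^1*1291^1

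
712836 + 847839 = 1560675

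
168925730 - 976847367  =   - 807921637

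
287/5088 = 287/5088 = 0.06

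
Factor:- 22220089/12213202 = -2^(-1)*71^1*131^1*1021^( - 1)*2389^1 * 5981^( - 1)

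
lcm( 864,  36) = 864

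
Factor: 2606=2^1*  1303^1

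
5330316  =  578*9222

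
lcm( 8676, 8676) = 8676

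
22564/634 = 11282/317 = 35.59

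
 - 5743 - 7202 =-12945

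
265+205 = 470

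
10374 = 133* 78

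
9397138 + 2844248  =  12241386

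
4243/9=471+4/9 = 471.44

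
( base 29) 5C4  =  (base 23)8E3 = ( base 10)4557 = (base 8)10715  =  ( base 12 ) 2779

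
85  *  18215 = 1548275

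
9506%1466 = 710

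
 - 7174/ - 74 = 96 + 35/37 = 96.95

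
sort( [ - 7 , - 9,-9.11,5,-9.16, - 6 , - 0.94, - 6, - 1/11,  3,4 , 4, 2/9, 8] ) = [ - 9.16, - 9.11,  -  9,-7 ,  -  6, - 6 ,-0.94 ,  -  1/11,  2/9, 3,  4,4, 5, 8] 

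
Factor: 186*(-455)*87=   -2^1*3^2 * 5^1*7^1*13^1*29^1*31^1 =-7362810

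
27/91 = 27/91 = 0.30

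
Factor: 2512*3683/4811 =9251696/4811 = 2^4 * 17^( - 1)*29^1*127^1*157^1 * 283^ ( - 1 ) 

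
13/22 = 13/22=0.59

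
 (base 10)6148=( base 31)6CA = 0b1100000000100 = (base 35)50n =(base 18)10HA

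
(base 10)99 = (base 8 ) 143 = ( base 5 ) 344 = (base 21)4F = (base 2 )1100011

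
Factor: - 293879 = - 17^1 *59^1*293^1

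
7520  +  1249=8769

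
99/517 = 9/47 =0.19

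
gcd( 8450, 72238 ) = 2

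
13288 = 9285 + 4003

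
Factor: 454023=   3^2 * 61^1 * 827^1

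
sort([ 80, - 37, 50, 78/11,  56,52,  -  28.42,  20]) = [ - 37, - 28.42,78/11,  20, 50, 52,56,80 ]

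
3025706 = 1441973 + 1583733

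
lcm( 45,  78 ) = 1170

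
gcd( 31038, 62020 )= 14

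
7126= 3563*2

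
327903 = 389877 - 61974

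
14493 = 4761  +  9732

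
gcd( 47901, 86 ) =1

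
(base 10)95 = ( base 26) 3h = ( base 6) 235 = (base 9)115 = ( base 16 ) 5F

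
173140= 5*34628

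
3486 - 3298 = 188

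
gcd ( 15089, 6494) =191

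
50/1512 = 25/756 = 0.03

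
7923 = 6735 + 1188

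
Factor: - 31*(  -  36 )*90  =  100440 = 2^3 * 3^4*5^1*31^1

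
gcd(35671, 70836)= 1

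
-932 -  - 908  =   - 24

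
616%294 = 28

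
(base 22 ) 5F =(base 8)175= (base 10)125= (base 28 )4D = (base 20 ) 65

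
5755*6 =34530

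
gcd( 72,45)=9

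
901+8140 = 9041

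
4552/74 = 61 + 19/37=61.51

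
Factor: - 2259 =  - 3^2*251^1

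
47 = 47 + 0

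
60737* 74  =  4494538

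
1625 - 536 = 1089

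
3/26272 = 3/26272 = 0.00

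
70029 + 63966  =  133995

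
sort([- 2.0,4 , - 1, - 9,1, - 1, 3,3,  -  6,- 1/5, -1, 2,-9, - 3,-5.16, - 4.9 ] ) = [ - 9,-9, - 6, - 5.16,  -  4.9,-3,  -  2.0, - 1, - 1, - 1,-1/5,1,2, 3 , 3,4] 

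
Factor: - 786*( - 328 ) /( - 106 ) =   -  2^3*3^1*41^1*53^(-1 )*131^1 = -128904/53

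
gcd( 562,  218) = 2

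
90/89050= 9/8905=0.00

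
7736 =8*967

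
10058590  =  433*23230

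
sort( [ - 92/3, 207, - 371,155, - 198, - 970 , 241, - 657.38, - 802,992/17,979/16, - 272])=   [ - 970,  -  802, - 657.38,-371, - 272,-198, - 92/3, 992/17,979/16,155,207, 241 ]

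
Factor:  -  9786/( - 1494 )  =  3^( - 1)*7^1 * 83^( - 1)*233^1 =1631/249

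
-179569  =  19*( - 9451)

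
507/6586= 507/6586 =0.08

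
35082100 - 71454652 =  - 36372552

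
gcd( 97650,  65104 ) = 2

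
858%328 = 202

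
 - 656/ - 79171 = 16/1931 = 0.01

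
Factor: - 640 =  - 2^7*5^1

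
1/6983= 1/6983 = 0.00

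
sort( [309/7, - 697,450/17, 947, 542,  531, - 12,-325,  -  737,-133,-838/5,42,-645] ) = [ - 737,- 697, - 645, -325, - 838/5 ,  -  133, - 12,450/17, 42, 309/7,531, 542, 947]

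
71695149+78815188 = 150510337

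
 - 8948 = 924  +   - 9872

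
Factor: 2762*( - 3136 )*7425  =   - 2^7*3^3 * 5^2*7^2*11^1  *  1381^1 = - 64312617600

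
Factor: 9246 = 2^1 *3^1 *23^1*67^1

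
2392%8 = 0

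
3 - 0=3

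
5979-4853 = 1126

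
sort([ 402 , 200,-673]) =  [ - 673,200, 402]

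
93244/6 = 46622/3 = 15540.67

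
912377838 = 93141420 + 819236418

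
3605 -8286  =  -4681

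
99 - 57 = 42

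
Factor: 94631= 173^1*547^1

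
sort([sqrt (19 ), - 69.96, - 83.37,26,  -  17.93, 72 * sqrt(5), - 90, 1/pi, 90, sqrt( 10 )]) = [ - 90, - 83.37,- 69.96, - 17.93,1/pi , sqrt( 10 ),sqrt( 19 ), 26,90, 72*sqrt( 5 )]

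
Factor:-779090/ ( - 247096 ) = 845/268 = 2^(  -  2)*5^1*13^2*67^(-1)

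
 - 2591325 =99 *( - 26175 ) 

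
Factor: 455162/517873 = 2^1*227581^1*517873^ ( - 1)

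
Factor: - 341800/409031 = - 2^3 * 5^2*7^( - 1) * 71^(  -  1)*823^ ( - 1) * 1709^1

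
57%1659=57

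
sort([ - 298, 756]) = [ - 298 , 756]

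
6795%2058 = 621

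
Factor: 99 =3^2*11^1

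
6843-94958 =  - 88115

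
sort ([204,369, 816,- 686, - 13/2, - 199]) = [ - 686,-199, - 13/2, 204,369,  816]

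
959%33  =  2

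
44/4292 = 11/1073 = 0.01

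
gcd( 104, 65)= 13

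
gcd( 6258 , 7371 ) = 21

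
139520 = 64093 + 75427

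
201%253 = 201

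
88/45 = 1+43/45 = 1.96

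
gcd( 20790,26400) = 330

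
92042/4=23010 + 1/2 = 23010.50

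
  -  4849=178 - 5027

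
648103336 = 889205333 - 241101997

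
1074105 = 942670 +131435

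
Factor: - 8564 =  - 2^2*2141^1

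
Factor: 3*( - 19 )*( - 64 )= 2^6 * 3^1*19^1= 3648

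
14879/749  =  19 + 648/749 = 19.87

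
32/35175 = 32/35175 = 0.00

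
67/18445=67/18445=0.00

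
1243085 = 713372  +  529713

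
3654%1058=480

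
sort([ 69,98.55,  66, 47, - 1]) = [  -  1, 47,66,69, 98.55 ]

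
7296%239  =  126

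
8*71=568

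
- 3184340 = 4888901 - 8073241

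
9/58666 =9/58666 = 0.00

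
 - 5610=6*( - 935 ) 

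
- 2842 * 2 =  - 5684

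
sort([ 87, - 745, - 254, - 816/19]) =[ -745, - 254, - 816/19, 87 ]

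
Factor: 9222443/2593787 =7^ (-1) * 107^( - 1)*3463^( - 1 )*9222443^1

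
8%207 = 8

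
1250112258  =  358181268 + 891930990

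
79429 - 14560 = 64869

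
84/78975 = 28/26325 = 0.00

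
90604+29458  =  120062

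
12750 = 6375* 2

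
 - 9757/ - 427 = 22 +363/427 = 22.85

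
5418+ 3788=9206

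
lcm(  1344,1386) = 44352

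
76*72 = 5472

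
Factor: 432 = 2^4 * 3^3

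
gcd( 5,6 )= 1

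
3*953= 2859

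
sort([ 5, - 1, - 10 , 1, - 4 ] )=[-10, - 4, - 1, 1, 5]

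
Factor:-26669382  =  - 2^1 * 3^1  *73^1*60889^1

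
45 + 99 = 144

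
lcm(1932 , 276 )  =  1932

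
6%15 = 6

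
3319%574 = 449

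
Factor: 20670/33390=3^(-1)*7^(-1)*13^1 =13/21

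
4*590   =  2360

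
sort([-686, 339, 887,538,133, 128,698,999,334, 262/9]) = [ - 686,262/9,  128,133,334, 339,538, 698, 887,999]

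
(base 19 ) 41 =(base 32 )2d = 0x4D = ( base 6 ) 205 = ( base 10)77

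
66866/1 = 66866  =  66866.00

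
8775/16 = 8775/16= 548.44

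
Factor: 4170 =2^1 * 3^1*5^1*139^1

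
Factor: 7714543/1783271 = 7^( - 1)*254753^(  -  1)*7714543^1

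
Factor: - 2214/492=  -  2^ (-1 )*3^2 = -9/2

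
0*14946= 0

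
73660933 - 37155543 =36505390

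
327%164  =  163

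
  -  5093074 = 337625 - 5430699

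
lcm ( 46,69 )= 138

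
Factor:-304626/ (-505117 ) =2^1*3^1*7^1*7253^1*505117^( - 1)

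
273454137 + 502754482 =776208619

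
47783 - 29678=18105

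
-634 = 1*( - 634)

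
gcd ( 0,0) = 0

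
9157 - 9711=- 554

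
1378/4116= 689/2058 = 0.33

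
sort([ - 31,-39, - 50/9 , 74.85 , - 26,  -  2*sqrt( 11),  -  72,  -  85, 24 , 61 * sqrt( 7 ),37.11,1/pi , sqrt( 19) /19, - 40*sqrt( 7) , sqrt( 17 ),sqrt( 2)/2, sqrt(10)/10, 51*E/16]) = [-40* sqrt( 7),-85,-72,-39, - 31,-26,-2*sqrt( 11 ), - 50/9, sqrt( 19)/19,sqrt( 10 ) /10, 1/pi  ,  sqrt( 2)/2 , sqrt( 17 ),51*E/16,24 , 37.11, 74.85, 61 * sqrt( 7) ] 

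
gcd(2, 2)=2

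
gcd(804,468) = 12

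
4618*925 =4271650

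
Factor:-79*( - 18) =2^1*3^2 *79^1  =  1422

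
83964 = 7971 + 75993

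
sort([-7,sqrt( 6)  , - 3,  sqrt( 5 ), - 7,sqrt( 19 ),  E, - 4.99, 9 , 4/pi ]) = [ - 7, - 7 ,-4.99,-3,4/pi,sqrt(5), sqrt ( 6 ),  E,sqrt(19), 9]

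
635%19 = 8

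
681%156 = 57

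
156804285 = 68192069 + 88612216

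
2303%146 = 113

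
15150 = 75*202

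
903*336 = 303408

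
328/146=2 + 18/73 = 2.25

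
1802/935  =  106/55 = 1.93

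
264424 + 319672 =584096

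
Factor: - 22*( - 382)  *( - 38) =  - 319352  =  - 2^3*11^1*19^1*191^1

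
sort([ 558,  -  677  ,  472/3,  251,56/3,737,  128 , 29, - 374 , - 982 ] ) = [  -  982, - 677, - 374,56/3, 29, 128,  472/3,251 , 558 , 737]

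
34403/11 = 34403/11 = 3127.55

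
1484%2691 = 1484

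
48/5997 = 16/1999 = 0.01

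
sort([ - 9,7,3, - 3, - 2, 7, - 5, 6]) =[  -  9, - 5,  -  3, - 2,3,6,7,7 ] 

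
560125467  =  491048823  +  69076644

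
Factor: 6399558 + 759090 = 2^3*3^1*7^1*42611^1 = 7158648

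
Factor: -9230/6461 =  - 2^1*5^1 * 7^( - 1) = - 10/7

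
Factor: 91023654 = 2^1*3^1 * 67^1 * 226427^1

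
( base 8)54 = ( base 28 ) 1G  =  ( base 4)230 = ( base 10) 44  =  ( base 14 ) 32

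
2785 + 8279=11064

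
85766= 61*1406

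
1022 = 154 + 868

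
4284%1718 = 848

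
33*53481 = 1764873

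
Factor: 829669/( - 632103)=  - 3^( - 1)*47^( - 1 ) *401^1*2069^1*4483^( - 1 )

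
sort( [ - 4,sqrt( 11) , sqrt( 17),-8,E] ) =[ -8,  -  4, E, sqrt( 11),sqrt(17 )] 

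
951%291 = 78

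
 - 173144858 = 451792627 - 624937485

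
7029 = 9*781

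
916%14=6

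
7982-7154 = 828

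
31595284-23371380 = 8223904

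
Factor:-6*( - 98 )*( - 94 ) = -2^3*  3^1*7^2*47^1 = - 55272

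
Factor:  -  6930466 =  - 2^1*3465233^1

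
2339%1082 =175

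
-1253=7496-8749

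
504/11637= 56/1293 = 0.04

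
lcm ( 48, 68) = 816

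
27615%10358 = 6899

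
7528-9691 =  -  2163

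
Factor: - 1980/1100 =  - 3^2*5^ (  -  1 )  =  -9/5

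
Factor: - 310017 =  - 3^1*23^1*4493^1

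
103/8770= 103/8770 = 0.01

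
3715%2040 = 1675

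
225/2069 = 225/2069=0.11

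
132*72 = 9504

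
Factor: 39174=2^1*3^1*6529^1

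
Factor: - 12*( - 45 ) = 540= 2^2*3^3*5^1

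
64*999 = 63936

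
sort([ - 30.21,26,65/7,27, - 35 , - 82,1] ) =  [ - 82, - 35, - 30.21,1  ,  65/7,26, 27]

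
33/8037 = 11/2679 =0.00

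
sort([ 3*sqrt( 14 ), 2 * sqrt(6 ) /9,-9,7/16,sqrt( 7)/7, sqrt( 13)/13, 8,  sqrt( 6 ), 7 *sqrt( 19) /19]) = [-9, sqrt( 13 )/13,sqrt(7 ) /7,7/16,2*sqrt(6) /9, 7*sqrt(19 ) /19 , sqrt(6 ),8, 3*sqrt(  14)]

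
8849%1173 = 638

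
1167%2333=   1167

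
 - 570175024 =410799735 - 980974759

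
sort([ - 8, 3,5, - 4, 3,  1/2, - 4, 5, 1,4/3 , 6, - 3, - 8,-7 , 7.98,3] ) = [ - 8 ,-8 , - 7, -4,  -  4,-3,1/2,  1,4/3,3,3,  3,5 , 5,6,7.98 ]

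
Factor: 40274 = 2^1 *13^1*1549^1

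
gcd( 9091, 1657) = 1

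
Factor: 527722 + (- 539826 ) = -12104 = - 2^3*17^1 * 89^1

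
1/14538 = 1/14538  =  0.00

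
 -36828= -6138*6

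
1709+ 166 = 1875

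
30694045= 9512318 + 21181727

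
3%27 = 3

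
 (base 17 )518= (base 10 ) 1470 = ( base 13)891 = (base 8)2676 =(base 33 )1bi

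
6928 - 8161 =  - 1233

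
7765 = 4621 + 3144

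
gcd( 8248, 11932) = 4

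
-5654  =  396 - 6050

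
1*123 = 123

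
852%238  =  138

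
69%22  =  3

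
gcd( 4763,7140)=1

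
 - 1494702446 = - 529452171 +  - 965250275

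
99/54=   1 + 5/6 = 1.83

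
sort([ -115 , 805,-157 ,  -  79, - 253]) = [ - 253, - 157,-115, - 79,805]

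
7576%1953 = 1717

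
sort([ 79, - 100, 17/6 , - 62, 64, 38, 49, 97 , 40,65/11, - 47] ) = [- 100, - 62, - 47, 17/6,65/11, 38, 40, 49, 64  ,  79 , 97] 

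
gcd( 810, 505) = 5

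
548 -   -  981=1529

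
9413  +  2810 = 12223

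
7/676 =7/676 = 0.01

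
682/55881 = 682/55881= 0.01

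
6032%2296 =1440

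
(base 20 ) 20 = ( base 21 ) 1J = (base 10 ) 40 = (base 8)50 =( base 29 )1b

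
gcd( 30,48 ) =6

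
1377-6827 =  -  5450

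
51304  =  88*583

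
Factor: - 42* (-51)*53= 2^1 * 3^2*7^1*17^1 * 53^1= 113526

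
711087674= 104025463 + 607062211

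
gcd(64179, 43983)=27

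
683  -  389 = 294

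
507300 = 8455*60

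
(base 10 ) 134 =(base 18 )78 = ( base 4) 2012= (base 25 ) 59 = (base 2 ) 10000110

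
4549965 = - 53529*( - 85)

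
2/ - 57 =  - 2/57 = -  0.04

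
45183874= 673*67138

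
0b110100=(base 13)40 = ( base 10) 52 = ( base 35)1h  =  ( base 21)2A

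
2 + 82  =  84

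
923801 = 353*2617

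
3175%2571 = 604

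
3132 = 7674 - 4542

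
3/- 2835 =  - 1/945=- 0.00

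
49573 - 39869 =9704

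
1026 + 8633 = 9659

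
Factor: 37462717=37462717^1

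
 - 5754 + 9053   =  3299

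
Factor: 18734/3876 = 2^ (-1 )*3^( - 1 )*29^1 = 29/6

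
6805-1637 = 5168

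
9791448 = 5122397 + 4669051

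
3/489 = 1/163  =  0.01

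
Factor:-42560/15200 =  - 2^1*5^ ( - 1)*7^1 = -  14/5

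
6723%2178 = 189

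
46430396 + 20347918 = 66778314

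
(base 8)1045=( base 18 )1C9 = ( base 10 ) 549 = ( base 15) 269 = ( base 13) 333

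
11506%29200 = 11506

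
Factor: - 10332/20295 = -2^2 * 5^(-1 ) * 7^1*11^( - 1 )=- 28/55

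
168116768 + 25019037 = 193135805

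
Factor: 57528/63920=2^( - 1)*3^2*5^ ( - 1)  =  9/10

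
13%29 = 13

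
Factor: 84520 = 2^3 * 5^1*2113^1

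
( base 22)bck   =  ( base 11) 4239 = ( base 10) 5608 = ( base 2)1010111101000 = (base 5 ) 134413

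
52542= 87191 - 34649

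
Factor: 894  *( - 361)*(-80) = 25818720= 2^5*3^1*5^1*19^2*149^1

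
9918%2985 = 963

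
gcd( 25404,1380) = 12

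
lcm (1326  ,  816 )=10608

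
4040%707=505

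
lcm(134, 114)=7638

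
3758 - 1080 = 2678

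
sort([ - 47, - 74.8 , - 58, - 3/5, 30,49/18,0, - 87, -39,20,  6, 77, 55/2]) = [ - 87, - 74.8,  -  58,  -  47, - 39, - 3/5, 0, 49/18, 6,20 , 55/2, 30,77 ]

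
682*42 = 28644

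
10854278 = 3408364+7445914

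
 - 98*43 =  - 4214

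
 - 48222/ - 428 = 24111/214=112.67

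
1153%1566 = 1153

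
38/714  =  19/357 = 0.05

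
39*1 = 39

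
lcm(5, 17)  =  85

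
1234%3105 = 1234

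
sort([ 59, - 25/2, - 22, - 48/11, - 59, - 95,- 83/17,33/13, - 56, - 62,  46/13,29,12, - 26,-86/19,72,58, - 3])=[ - 95, - 62, - 59, - 56, - 26,- 22, - 25/2, - 83/17, - 86/19, - 48/11, - 3,  33/13, 46/13,12,29,58, 59 , 72]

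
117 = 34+83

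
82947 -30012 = 52935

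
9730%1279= 777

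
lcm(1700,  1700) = 1700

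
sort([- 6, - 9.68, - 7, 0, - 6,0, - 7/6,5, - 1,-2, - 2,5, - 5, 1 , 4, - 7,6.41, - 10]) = [ - 10, - 9.68, - 7, - 7,-6, - 6,-5,  -  2, - 2, - 7/6, - 1,0,0,1,4,  5,5, 6.41]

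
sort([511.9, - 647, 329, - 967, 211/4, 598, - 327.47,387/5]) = [ - 967, - 647, - 327.47,211/4,387/5, 329,511.9,598] 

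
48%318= 48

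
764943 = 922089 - 157146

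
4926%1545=291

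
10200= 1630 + 8570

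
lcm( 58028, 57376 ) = 5106464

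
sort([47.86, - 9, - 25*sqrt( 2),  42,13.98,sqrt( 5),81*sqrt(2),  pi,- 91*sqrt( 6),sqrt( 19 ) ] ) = [ -91*sqrt( 6 ), - 25*sqrt( 2), - 9 , sqrt( 5 ),  pi,sqrt (19), 13.98,  42, 47.86, 81*sqrt( 2) ]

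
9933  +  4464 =14397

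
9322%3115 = 3092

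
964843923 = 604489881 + 360354042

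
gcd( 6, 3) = 3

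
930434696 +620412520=1550847216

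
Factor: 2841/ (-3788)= -2^(-2)* 3^1 = - 3/4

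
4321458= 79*54702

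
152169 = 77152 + 75017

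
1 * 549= 549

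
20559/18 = 6853/6 = 1142.17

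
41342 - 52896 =-11554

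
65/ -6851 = - 1 + 522/527 = - 0.01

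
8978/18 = 498 + 7/9 = 498.78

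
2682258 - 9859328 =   -  7177070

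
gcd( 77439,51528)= 3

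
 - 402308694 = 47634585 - 449943279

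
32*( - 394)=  - 12608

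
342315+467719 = 810034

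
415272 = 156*2662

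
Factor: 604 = 2^2*151^1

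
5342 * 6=32052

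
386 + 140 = 526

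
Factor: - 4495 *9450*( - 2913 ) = 2^1*3^4 * 5^3*7^1*29^1*31^1*971^1 = 123737685750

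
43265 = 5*8653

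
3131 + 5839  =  8970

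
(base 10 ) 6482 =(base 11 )4963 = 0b1100101010010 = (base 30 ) 762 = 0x1952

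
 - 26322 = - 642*41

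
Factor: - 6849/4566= - 3/2=- 2^ ( - 1 )*3^1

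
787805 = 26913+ 760892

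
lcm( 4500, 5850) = 58500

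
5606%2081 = 1444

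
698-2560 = - 1862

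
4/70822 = 2/35411  =  0.00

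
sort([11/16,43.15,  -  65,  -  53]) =[ - 65, - 53,11/16, 43.15]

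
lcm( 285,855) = 855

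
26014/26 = 1000 + 7/13= 1000.54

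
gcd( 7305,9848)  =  1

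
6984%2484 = 2016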